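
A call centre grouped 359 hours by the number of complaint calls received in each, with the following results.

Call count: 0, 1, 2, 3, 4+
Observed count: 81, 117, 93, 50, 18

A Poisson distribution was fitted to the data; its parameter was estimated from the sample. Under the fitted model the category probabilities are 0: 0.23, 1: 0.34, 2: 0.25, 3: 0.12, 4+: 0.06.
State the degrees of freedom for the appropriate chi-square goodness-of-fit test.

3

There are k = 5 categories and 1 parameter estimated from the data, so df = 5 − 1 − 1 = 3.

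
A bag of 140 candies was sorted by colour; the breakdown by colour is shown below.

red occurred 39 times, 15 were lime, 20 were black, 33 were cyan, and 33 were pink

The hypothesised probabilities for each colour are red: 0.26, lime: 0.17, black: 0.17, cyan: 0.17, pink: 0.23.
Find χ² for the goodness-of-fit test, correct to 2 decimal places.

7.62

Expected counts E_i = n·p_i: 140×0.26 = 36.4, 140×0.17 = 23.8, 140×0.17 = 23.8, 140×0.17 = 23.8, 140×0.23 = 32.2.
cat         O        E   (O−E)²/E
red        39     36.4      0.186
lime       15     23.8      3.254
black      20     23.8      0.607
cyan       33     23.8      3.556
pink       33     32.2      0.020
Sum = 7.62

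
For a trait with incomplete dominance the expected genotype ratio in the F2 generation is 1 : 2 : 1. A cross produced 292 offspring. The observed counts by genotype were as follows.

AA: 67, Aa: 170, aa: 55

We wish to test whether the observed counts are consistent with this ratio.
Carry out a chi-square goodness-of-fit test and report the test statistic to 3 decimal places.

8.877

Ratio total = 4. Expected counts: 292×1/4 = 73, 292×2/4 = 146, 292×1/4 = 73.
cat         O        E   (O−E)²/E
AA         67       73     0.4932
Aa        170      146     3.9452
aa         55       73     4.4384
Sum = 8.877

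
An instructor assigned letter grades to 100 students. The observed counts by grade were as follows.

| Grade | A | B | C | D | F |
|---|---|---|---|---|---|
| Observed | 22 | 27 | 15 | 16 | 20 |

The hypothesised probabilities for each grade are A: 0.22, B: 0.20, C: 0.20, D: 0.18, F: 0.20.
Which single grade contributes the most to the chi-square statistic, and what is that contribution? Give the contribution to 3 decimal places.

Expected counts E_i = n·p_i: 100×0.22 = 22, 100×0.20 = 20, 100×0.20 = 20, 100×0.18 = 18, 100×0.20 = 20.
cat         O        E   (O−E)²/E
A          22       22     0.0000
B          27       20     2.4500
C          15       20     1.2500
D          16       18     0.2222
F          20       20     0.0000
The largest term is for B: 2.450.

B, 2.450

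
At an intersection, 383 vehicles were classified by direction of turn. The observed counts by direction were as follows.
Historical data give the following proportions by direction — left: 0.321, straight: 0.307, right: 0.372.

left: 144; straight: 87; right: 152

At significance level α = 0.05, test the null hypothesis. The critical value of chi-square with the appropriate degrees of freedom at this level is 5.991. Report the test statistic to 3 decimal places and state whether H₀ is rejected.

Expected counts E_i = n·p_i: 383×0.321 = 122.943, 383×0.307 = 117.581, 383×0.372 = 142.476.
cat           O        E   (O−E)²/E
left        144  122.943     3.6065
straight     87  117.581     7.9536
right       152  142.476     0.6366
Sum = 12.197
df = 2. Since 12.197 > 5.991, we reject H₀.

12.197; reject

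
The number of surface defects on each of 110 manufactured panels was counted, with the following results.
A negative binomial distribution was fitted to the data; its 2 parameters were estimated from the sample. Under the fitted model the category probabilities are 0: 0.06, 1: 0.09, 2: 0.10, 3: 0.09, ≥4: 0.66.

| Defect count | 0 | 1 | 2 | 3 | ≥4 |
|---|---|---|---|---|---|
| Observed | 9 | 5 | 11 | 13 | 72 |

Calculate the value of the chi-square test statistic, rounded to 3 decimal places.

Expected counts E_i = n·p_i: 110×0.06 = 6.6, 110×0.09 = 9.9, 110×0.10 = 11, 110×0.09 = 9.9, 110×0.66 = 72.6.
cat         O        E   (O−E)²/E
0           9      6.6     0.8727
1           5      9.9     2.4253
2          11       11     0.0000
3          13      9.9     0.9707
≥4         72     72.6     0.0050
Sum = 4.274

4.274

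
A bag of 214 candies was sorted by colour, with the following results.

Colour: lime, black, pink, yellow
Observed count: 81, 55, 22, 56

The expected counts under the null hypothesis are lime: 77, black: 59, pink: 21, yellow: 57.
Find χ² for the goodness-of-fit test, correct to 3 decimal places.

0.544

cat         O        E   (O−E)²/E
lime       81       77     0.2078
black      55       59     0.2712
pink       22       21     0.0476
yellow     56       57     0.0175
Sum = 0.544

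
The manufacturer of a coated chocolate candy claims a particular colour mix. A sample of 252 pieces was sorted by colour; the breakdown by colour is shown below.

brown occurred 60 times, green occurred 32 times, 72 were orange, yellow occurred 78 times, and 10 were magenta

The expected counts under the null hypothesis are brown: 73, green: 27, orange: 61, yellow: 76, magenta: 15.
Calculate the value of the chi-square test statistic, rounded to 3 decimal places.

brown: (60 − 73)²/73 = 169/73 = 2.3151
green: (32 − 27)²/27 = 25/27 = 0.9259
orange: (72 − 61)²/61 = 121/61 = 1.9836
yellow: (78 − 76)²/76 = 4/76 = 0.0526
magenta: (10 − 15)²/15 = 25/15 = 1.6667
Sum = 6.944

6.944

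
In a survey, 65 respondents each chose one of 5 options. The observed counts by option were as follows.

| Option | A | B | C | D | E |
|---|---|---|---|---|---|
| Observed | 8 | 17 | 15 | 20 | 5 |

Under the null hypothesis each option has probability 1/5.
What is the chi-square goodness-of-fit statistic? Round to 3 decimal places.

12.154

Expected count for each of the 5 categories: 65/5 = 13.
A: (8 − 13)²/13 = 25/13 = 1.9231
B: (17 − 13)²/13 = 16/13 = 1.2308
C: (15 − 13)²/13 = 4/13 = 0.3077
D: (20 − 13)²/13 = 49/13 = 3.7692
E: (5 − 13)²/13 = 64/13 = 4.9231
Sum = 12.154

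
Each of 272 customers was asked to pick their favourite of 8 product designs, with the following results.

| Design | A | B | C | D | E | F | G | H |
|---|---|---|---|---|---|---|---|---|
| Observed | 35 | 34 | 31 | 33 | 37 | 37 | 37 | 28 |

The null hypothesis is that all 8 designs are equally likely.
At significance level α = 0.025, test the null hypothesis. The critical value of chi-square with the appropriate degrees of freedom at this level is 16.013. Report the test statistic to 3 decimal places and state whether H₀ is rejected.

2.176; do not reject

Expected count for each of the 8 categories: 272/8 = 34.
χ² = (35−34)²/34 + (34−34)²/34 + (31−34)²/34 + (33−34)²/34 + (37−34)²/34 + (37−34)²/34 + (37−34)²/34 + (28−34)²/34
   = 0.0294 + 0.0000 + 0.2647 + 0.0294 + 0.2647 + 0.2647 + 0.2647 + 1.0588
Sum = 2.176
df = 7. Since 2.176 < 16.013, we do not reject H₀.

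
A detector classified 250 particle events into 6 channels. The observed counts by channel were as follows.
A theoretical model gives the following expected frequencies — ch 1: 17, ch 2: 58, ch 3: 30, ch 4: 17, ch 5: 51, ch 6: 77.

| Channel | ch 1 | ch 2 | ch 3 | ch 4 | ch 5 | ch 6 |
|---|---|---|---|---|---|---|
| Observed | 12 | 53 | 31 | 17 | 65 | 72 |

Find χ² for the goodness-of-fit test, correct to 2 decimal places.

χ² = (12−17)²/17 + (53−58)²/58 + (31−30)²/30 + (17−17)²/17 + (65−51)²/51 + (72−77)²/77
   = 1.471 + 0.431 + 0.033 + 0.000 + 3.843 + 0.325
Sum = 6.10

6.10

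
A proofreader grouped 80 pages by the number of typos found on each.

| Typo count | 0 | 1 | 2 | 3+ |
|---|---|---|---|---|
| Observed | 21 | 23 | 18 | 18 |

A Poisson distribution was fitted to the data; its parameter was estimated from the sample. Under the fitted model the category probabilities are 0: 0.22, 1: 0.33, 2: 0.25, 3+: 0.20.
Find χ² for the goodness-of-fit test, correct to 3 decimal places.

1.545

Expected counts E_i = n·p_i: 80×0.22 = 17.6, 80×0.33 = 26.4, 80×0.25 = 20, 80×0.20 = 16.
0: (21 − 17.6)²/17.6 = 11.56/17.6 = 0.6568
1: (23 − 26.4)²/26.4 = 11.56/26.4 = 0.4379
2: (18 − 20)²/20 = 4/20 = 0.2000
3+: (18 − 16)²/16 = 4/16 = 0.2500
Sum = 1.545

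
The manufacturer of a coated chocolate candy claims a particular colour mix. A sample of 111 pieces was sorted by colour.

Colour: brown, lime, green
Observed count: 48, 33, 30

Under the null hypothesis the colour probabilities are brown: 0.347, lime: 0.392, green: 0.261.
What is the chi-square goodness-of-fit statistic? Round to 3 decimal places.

Expected counts E_i = n·p_i: 111×0.347 = 38.517, 111×0.392 = 43.512, 111×0.261 = 28.971.
cat         O        E   (O−E)²/E
brown      48   38.517     2.3347
lime       33   43.512     2.5396
green      30   28.971     0.0365
Sum = 4.911

4.911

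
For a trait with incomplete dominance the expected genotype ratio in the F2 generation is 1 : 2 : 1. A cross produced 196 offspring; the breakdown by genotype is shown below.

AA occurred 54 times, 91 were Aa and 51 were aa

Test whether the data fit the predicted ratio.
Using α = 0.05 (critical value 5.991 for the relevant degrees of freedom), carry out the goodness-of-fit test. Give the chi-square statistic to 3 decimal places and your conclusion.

1.092; do not reject

Ratio total = 4. Expected counts: 196×1/4 = 49, 196×2/4 = 98, 196×1/4 = 49.
AA: (54 − 49)²/49 = 25/49 = 0.5102
Aa: (91 − 98)²/98 = 49/98 = 0.5000
aa: (51 − 49)²/49 = 4/49 = 0.0816
Sum = 1.092
df = 2. Since 1.092 < 5.991, we do not reject H₀.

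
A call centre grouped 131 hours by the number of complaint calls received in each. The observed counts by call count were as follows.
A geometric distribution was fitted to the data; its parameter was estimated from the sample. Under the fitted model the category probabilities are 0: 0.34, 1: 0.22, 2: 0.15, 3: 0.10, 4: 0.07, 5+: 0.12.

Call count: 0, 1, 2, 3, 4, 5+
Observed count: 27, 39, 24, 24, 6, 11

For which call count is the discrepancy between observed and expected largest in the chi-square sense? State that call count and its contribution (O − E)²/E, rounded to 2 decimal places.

3, 9.07

Expected counts E_i = n·p_i: 131×0.34 = 44.54, 131×0.22 = 28.82, 131×0.15 = 19.65, 131×0.10 = 13.1, 131×0.07 = 9.17, 131×0.12 = 15.72.
χ² = (27−44.54)²/44.54 + (39−28.82)²/28.82 + (24−19.65)²/19.65 + (24−13.1)²/13.1 + (6−9.17)²/9.17 + (11−15.72)²/15.72
   = 6.907 + 3.596 + 0.963 + 9.069 + 1.096 + 1.417
The largest term is for 3: 9.07.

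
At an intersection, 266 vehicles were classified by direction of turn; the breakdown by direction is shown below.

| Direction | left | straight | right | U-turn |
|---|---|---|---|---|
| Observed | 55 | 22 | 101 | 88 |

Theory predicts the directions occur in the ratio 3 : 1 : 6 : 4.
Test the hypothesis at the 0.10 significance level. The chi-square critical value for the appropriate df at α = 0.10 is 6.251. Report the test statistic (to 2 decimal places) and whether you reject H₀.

Ratio total = 14. Expected counts: 266×3/14 = 57, 266×1/14 = 19, 266×6/14 = 114, 266×4/14 = 76.
left: (55 − 57)²/57 = 4/57 = 0.070
straight: (22 − 19)²/19 = 9/19 = 0.474
right: (101 − 114)²/114 = 169/114 = 1.482
U-turn: (88 − 76)²/76 = 144/76 = 1.895
Sum = 3.92
df = 3. Since 3.92 < 6.251, we do not reject H₀.

3.92; do not reject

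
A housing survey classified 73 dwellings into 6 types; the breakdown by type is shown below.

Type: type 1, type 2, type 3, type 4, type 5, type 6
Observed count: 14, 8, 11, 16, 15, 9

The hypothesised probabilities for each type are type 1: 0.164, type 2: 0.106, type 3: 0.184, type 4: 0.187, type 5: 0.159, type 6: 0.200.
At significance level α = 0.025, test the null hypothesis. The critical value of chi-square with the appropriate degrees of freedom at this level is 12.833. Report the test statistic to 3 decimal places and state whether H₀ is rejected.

Expected counts E_i = n·p_i: 73×0.164 = 11.972, 73×0.106 = 7.738, 73×0.184 = 13.432, 73×0.187 = 13.651, 73×0.159 = 11.607, 73×0.200 = 14.6.
cat         O        E   (O−E)²/E
type 1     14   11.972     0.3435
type 2      8    7.738     0.0089
type 3     11   13.432     0.4403
type 4     16   13.651     0.4042
type 5     15   11.607     0.9919
type 6      9     14.6     2.1479
Sum = 4.337
df = 5. Since 4.337 < 12.833, we do not reject H₀.

4.337; do not reject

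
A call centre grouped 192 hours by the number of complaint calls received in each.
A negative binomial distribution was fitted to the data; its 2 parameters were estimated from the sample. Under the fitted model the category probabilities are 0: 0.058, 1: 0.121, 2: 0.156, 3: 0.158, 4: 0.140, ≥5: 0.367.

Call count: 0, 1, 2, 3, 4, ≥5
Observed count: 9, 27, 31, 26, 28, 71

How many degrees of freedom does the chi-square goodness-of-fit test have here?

There are k = 6 categories and 2 parameters estimated from the data, so df = 6 − 1 − 2 = 3.

3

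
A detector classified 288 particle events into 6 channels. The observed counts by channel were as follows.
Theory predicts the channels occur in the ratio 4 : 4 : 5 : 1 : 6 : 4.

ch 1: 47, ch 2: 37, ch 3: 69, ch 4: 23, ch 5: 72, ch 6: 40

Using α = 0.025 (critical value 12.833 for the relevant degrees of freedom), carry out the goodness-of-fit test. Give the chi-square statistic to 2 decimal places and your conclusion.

Ratio total = 24. Expected counts: 288×4/24 = 48, 288×4/24 = 48, 288×5/24 = 60, 288×1/24 = 12, 288×6/24 = 72, 288×4/24 = 48.
χ² = (47−48)²/48 + (37−48)²/48 + (69−60)²/60 + (23−12)²/12 + (72−72)²/72 + (40−48)²/48
   = 0.021 + 2.521 + 1.350 + 10.083 + 0.000 + 1.333
Sum = 15.31
df = 5. Since 15.31 > 12.833, we reject H₀.

15.31; reject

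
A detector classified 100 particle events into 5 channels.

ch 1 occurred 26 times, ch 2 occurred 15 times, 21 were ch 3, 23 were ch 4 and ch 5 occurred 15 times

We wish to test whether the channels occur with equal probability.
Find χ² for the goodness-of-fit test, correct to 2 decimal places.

Under H₀ each category has probability 1/5, so each expected count is 100/5 = 20.
cat         O        E   (O−E)²/E
ch 1       26       20      1.800
ch 2       15       20      1.250
ch 3       21       20      0.050
ch 4       23       20      0.450
ch 5       15       20      1.250
Sum = 4.80

4.80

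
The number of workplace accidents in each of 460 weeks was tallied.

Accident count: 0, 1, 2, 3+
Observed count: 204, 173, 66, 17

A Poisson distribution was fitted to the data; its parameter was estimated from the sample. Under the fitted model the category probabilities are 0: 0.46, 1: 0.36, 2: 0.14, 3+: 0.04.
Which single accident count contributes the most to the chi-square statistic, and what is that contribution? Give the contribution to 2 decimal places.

Expected counts E_i = n·p_i: 460×0.46 = 211.6, 460×0.36 = 165.6, 460×0.14 = 64.4, 460×0.04 = 18.4.
χ² = (204−211.6)²/211.6 + (173−165.6)²/165.6 + (66−64.4)²/64.4 + (17−18.4)²/18.4
   = 0.273 + 0.331 + 0.040 + 0.107
The largest term is for 1: 0.33.

1, 0.33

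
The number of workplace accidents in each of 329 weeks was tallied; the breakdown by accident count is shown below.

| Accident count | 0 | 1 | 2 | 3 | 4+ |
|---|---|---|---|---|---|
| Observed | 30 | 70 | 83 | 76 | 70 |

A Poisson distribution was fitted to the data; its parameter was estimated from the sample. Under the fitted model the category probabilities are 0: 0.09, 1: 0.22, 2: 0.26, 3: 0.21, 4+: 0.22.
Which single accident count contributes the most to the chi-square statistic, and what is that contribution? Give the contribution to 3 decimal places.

3, 0.691

Expected counts E_i = n·p_i: 329×0.09 = 29.61, 329×0.22 = 72.38, 329×0.26 = 85.54, 329×0.21 = 69.09, 329×0.22 = 72.38.
0: (30 − 29.61)²/29.61 = 0.1521/29.61 = 0.0051
1: (70 − 72.38)²/72.38 = 5.6644/72.38 = 0.0783
2: (83 − 85.54)²/85.54 = 6.4516/85.54 = 0.0754
3: (76 − 69.09)²/69.09 = 47.7481/69.09 = 0.6911
4+: (70 − 72.38)²/72.38 = 5.6644/72.38 = 0.0783
The largest term is for 3: 0.691.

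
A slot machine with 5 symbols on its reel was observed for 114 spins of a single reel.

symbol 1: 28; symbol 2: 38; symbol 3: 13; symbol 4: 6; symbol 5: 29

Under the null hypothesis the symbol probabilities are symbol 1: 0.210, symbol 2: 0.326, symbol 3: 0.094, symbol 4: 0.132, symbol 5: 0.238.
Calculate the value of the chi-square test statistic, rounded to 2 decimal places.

Expected counts E_i = n·p_i: 114×0.210 = 23.94, 114×0.326 = 37.164, 114×0.094 = 10.716, 114×0.132 = 15.048, 114×0.238 = 27.132.
cat           O        E   (O−E)²/E
symbol 1     28    23.94      0.689
symbol 2     38   37.164      0.019
symbol 3     13   10.716      0.487
symbol 4      6   15.048      5.440
symbol 5     29   27.132      0.129
Sum = 6.76

6.76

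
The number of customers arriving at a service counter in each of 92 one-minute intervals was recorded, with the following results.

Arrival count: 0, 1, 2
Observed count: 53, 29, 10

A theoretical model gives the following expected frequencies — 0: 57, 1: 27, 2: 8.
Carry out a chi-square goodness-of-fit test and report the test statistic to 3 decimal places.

0.929

0: (53 − 57)²/57 = 16/57 = 0.2807
1: (29 − 27)²/27 = 4/27 = 0.1481
2: (10 − 8)²/8 = 4/8 = 0.5000
Sum = 0.929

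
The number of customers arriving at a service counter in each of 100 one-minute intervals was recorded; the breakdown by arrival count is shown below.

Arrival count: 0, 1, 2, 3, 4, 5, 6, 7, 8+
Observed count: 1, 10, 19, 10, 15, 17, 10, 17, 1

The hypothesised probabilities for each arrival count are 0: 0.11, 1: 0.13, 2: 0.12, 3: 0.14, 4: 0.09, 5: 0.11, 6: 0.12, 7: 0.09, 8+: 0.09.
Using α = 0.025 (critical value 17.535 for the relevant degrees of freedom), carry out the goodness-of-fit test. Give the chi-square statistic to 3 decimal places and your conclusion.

36.838; reject

Expected counts E_i = n·p_i: 100×0.11 = 11, 100×0.13 = 13, 100×0.12 = 12, 100×0.14 = 14, 100×0.09 = 9, 100×0.11 = 11, 100×0.12 = 12, 100×0.09 = 9, 100×0.09 = 9.
0: (1 − 11)²/11 = 100/11 = 9.0909
1: (10 − 13)²/13 = 9/13 = 0.6923
2: (19 − 12)²/12 = 49/12 = 4.0833
3: (10 − 14)²/14 = 16/14 = 1.1429
4: (15 − 9)²/9 = 36/9 = 4.0000
5: (17 − 11)²/11 = 36/11 = 3.2727
6: (10 − 12)²/12 = 4/12 = 0.3333
7: (17 − 9)²/9 = 64/9 = 7.1111
8+: (1 − 9)²/9 = 64/9 = 7.1111
Sum = 36.838
df = 8. Since 36.838 > 17.535, we reject H₀.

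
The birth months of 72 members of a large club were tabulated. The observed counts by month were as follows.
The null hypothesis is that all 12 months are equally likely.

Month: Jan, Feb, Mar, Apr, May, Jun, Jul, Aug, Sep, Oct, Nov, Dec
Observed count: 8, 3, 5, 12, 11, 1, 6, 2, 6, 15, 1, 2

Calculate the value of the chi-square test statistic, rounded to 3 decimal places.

Expected count for each of the 12 categories: 72/12 = 6.
χ² = (8−6)²/6 + (3−6)²/6 + (5−6)²/6 + (12−6)²/6 + (11−6)²/6 + (1−6)²/6 + (6−6)²/6 + (2−6)²/6 + (6−6)²/6 + (15−6)²/6 + (1−6)²/6 + (2−6)²/6
   = 0.6667 + 1.5000 + 0.1667 + 6.0000 + 4.1667 + 4.1667 + 0.0000 + 2.6667 + 0.0000 + 13.5000 + 4.1667 + 2.6667
Sum = 39.667

39.667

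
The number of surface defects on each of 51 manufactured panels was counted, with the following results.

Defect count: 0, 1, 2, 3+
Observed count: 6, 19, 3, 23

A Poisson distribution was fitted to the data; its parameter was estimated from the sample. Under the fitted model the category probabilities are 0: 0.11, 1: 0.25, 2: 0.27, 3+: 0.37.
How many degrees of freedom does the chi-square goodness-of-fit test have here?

2

There are k = 4 categories and 1 parameter estimated from the data, so df = 4 − 1 − 1 = 2.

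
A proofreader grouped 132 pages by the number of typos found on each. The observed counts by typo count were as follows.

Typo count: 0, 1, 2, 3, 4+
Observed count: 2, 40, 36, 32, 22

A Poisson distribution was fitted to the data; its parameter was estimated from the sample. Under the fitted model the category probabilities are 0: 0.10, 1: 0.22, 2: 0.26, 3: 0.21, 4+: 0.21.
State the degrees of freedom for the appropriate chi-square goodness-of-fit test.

3

There are k = 5 categories and 1 parameter estimated from the data, so df = 5 − 1 − 1 = 3.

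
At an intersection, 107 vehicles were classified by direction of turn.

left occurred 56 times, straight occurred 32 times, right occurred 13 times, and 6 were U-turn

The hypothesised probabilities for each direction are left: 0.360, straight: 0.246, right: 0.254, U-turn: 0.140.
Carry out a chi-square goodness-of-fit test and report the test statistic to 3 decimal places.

Expected counts E_i = n·p_i: 107×0.360 = 38.52, 107×0.246 = 26.322, 107×0.254 = 27.178, 107×0.140 = 14.98.
cat           O        E   (O−E)²/E
left         56    38.52     7.9323
straight     32   26.322     1.2248
right        13   27.178     7.3963
U-turn        6    14.98     5.3832
Sum = 21.937

21.937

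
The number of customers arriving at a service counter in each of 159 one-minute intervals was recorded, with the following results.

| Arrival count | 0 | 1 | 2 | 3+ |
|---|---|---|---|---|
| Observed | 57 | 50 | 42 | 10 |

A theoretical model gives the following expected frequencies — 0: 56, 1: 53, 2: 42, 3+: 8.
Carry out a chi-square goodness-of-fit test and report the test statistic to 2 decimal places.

0: (57 − 56)²/56 = 1/56 = 0.018
1: (50 − 53)²/53 = 9/53 = 0.170
2: (42 − 42)²/42 = 0/42 = 0.000
3+: (10 − 8)²/8 = 4/8 = 0.500
Sum = 0.69

0.69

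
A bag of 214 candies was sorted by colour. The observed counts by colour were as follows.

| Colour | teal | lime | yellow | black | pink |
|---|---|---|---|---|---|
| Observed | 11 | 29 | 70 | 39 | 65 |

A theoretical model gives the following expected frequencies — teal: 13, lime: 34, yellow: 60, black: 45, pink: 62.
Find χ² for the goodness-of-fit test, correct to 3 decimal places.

χ² = (11−13)²/13 + (29−34)²/34 + (70−60)²/60 + (39−45)²/45 + (65−62)²/62
   = 0.3077 + 0.7353 + 1.6667 + 0.8000 + 0.1452
Sum = 3.655

3.655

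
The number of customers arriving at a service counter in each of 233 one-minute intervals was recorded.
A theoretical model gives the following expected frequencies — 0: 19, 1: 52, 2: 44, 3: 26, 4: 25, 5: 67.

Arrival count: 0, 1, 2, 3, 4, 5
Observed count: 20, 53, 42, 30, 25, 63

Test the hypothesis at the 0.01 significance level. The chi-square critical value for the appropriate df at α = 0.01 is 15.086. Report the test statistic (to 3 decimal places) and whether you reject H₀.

cat         O        E   (O−E)²/E
0          20       19     0.0526
1          53       52     0.0192
2          42       44     0.0909
3          30       26     0.6154
4          25       25     0.0000
5          63       67     0.2388
Sum = 1.017
df = 5. Since 1.017 < 15.086, we do not reject H₀.

1.017; do not reject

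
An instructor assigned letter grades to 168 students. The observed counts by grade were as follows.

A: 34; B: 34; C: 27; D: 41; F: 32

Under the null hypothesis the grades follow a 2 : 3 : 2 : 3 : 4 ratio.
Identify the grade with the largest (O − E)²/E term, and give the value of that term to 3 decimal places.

Ratio total = 14. Expected counts: 168×2/14 = 24, 168×3/14 = 36, 168×2/14 = 24, 168×3/14 = 36, 168×4/14 = 48.
A: (34 − 24)²/24 = 100/24 = 4.1667
B: (34 − 36)²/36 = 4/36 = 0.1111
C: (27 − 24)²/24 = 9/24 = 0.3750
D: (41 − 36)²/36 = 25/36 = 0.6944
F: (32 − 48)²/48 = 256/48 = 5.3333
The largest term is for F: 5.333.

F, 5.333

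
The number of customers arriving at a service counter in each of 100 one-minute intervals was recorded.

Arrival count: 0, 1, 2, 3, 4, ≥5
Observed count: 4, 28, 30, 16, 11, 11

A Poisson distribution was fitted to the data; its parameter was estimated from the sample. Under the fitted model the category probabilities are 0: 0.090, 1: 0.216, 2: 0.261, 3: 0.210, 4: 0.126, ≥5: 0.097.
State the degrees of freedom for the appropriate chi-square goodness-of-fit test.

4

There are k = 6 categories and 1 parameter estimated from the data, so df = 6 − 1 − 1 = 4.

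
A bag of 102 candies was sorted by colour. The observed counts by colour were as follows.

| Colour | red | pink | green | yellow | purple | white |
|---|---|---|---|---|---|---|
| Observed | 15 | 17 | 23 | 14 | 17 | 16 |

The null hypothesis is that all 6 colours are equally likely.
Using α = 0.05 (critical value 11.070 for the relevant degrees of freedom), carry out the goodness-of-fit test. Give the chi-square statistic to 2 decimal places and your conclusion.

2.94; do not reject

Under H₀ each category has probability 1/6, so each expected count is 102/6 = 17.
cat         O        E   (O−E)²/E
red        15       17      0.235
pink       17       17      0.000
green      23       17      2.118
yellow     14       17      0.529
purple     17       17      0.000
white      16       17      0.059
Sum = 2.94
df = 5. Since 2.94 < 11.070, we do not reject H₀.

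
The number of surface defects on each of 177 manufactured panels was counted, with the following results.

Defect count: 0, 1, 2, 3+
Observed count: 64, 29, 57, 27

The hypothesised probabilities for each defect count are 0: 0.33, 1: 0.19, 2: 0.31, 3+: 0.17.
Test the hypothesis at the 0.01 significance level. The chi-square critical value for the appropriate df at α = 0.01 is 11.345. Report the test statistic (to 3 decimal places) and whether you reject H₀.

1.572; do not reject

Expected counts E_i = n·p_i: 177×0.33 = 58.41, 177×0.19 = 33.63, 177×0.31 = 54.87, 177×0.17 = 30.09.
cat         O        E   (O−E)²/E
0          64    58.41     0.5350
1          29    33.63     0.6374
2          57    54.87     0.0827
3+         27    30.09     0.3173
Sum = 1.572
df = 3. Since 1.572 < 11.345, we do not reject H₀.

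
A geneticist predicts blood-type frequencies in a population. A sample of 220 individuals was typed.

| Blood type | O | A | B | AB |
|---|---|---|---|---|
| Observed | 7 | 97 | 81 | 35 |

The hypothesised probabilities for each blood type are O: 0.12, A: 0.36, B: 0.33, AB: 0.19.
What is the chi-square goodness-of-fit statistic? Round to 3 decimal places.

20.335

Expected counts E_i = n·p_i: 220×0.12 = 26.4, 220×0.36 = 79.2, 220×0.33 = 72.6, 220×0.19 = 41.8.
χ² = (7−26.4)²/26.4 + (97−79.2)²/79.2 + (81−72.6)²/72.6 + (35−41.8)²/41.8
   = 14.2561 + 4.0005 + 0.9719 + 1.1062
Sum = 20.335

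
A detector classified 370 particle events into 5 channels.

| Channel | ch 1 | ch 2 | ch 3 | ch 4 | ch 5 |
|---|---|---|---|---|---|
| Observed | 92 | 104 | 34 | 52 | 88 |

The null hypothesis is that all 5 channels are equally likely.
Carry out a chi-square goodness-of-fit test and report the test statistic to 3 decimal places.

Expected count for each of the 5 categories: 370/5 = 74.
ch 1: (92 − 74)²/74 = 324/74 = 4.3784
ch 2: (104 − 74)²/74 = 900/74 = 12.1622
ch 3: (34 − 74)²/74 = 1600/74 = 21.6216
ch 4: (52 − 74)²/74 = 484/74 = 6.5405
ch 5: (88 − 74)²/74 = 196/74 = 2.6486
Sum = 47.351

47.351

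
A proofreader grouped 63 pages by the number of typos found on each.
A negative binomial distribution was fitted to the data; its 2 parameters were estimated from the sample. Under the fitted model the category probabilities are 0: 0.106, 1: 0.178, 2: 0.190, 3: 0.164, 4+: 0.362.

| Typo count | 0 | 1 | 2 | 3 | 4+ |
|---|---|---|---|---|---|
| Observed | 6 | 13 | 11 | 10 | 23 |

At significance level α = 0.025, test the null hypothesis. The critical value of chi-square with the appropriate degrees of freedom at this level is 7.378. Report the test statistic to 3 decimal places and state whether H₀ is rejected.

Expected counts E_i = n·p_i: 63×0.106 = 6.678, 63×0.178 = 11.214, 63×0.190 = 11.97, 63×0.164 = 10.332, 63×0.362 = 22.806.
cat         O        E   (O−E)²/E
0           6    6.678     0.0688
1          13   11.214     0.2844
2          11    11.97     0.0786
3          10   10.332     0.0107
4+         23   22.806     0.0017
Sum = 0.444
df = 2. Since 0.444 < 7.378, we do not reject H₀.

0.444; do not reject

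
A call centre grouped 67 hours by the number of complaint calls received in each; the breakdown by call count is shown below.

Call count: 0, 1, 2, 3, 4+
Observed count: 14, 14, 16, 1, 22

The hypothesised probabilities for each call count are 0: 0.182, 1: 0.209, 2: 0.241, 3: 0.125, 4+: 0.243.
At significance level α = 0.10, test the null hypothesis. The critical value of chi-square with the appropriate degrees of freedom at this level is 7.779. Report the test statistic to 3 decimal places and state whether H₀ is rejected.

Expected counts E_i = n·p_i: 67×0.182 = 12.194, 67×0.209 = 14.003, 67×0.241 = 16.147, 67×0.125 = 8.375, 67×0.243 = 16.281.
0: (14 − 12.194)²/12.194 = 3.261636/12.194 = 0.2675
1: (14 − 14.003)²/14.003 = 0.000009/14.003 = 0.0000
2: (16 − 16.147)²/16.147 = 0.021609/16.147 = 0.0013
3: (1 − 8.375)²/8.375 = 54.390625/8.375 = 6.4944
4+: (22 − 16.281)²/16.281 = 32.706961/16.281 = 2.0089
Sum = 8.772
df = 4. Since 8.772 > 7.779, we reject H₀.

8.772; reject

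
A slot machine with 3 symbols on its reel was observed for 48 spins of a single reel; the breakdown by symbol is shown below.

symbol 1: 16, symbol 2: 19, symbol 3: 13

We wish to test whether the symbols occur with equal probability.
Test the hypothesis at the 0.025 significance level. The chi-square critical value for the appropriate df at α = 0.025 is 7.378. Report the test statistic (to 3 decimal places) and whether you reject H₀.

Expected count for each of the 3 categories: 48/3 = 16.
cat           O        E   (O−E)²/E
symbol 1     16       16     0.0000
symbol 2     19       16     0.5625
symbol 3     13       16     0.5625
Sum = 1.125
df = 2. Since 1.125 < 7.378, we do not reject H₀.

1.125; do not reject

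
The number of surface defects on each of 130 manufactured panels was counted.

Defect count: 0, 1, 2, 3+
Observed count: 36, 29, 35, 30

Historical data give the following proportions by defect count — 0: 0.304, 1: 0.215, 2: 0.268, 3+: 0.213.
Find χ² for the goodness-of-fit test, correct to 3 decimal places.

0.546

Expected counts E_i = n·p_i: 130×0.304 = 39.52, 130×0.215 = 27.95, 130×0.268 = 34.84, 130×0.213 = 27.69.
0: (36 − 39.52)²/39.52 = 12.3904/39.52 = 0.3135
1: (29 − 27.95)²/27.95 = 1.1025/27.95 = 0.0394
2: (35 − 34.84)²/34.84 = 0.0256/34.84 = 0.0007
3+: (30 − 27.69)²/27.69 = 5.3361/27.69 = 0.1927
Sum = 0.546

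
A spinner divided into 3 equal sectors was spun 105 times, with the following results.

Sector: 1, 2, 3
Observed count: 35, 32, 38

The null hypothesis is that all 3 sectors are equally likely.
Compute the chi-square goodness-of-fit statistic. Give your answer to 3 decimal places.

0.514

Under H₀ each category has probability 1/3, so each expected count is 105/3 = 35.
1: (35 − 35)²/35 = 0/35 = 0.0000
2: (32 − 35)²/35 = 9/35 = 0.2571
3: (38 − 35)²/35 = 9/35 = 0.2571
Sum = 0.514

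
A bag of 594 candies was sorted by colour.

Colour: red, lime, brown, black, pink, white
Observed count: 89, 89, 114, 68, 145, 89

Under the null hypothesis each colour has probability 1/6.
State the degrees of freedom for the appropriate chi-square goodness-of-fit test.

5

There are k = 6 categories and no parameters were estimated from the data, so df = 6 − 1 = 5.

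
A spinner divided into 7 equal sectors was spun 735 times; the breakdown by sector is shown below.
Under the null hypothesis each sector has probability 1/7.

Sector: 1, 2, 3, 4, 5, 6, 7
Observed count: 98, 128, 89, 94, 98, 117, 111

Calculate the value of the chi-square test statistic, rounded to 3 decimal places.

11.276

Under H₀ each category has probability 1/7, so each expected count is 735/7 = 105.
1: (98 − 105)²/105 = 49/105 = 0.4667
2: (128 − 105)²/105 = 529/105 = 5.0381
3: (89 − 105)²/105 = 256/105 = 2.4381
4: (94 − 105)²/105 = 121/105 = 1.1524
5: (98 − 105)²/105 = 49/105 = 0.4667
6: (117 − 105)²/105 = 144/105 = 1.3714
7: (111 − 105)²/105 = 36/105 = 0.3429
Sum = 11.276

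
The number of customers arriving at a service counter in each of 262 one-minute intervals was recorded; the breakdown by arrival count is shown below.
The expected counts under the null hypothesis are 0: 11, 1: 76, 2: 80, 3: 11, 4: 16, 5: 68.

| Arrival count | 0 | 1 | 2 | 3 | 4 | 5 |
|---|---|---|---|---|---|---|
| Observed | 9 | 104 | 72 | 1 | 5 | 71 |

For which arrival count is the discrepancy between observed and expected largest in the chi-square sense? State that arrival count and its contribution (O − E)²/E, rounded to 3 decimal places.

1, 10.316

χ² = (9−11)²/11 + (104−76)²/76 + (72−80)²/80 + (1−11)²/11 + (5−16)²/16 + (71−68)²/68
   = 0.3636 + 10.3158 + 0.8000 + 9.0909 + 7.5625 + 0.1324
The largest term is for 1: 10.316.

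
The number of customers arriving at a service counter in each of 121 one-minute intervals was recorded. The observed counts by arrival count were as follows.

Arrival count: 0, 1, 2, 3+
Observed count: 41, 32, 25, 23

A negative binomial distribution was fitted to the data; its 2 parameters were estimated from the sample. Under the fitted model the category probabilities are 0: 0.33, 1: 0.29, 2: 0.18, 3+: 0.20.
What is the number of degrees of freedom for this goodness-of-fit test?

There are k = 4 categories and 2 parameters estimated from the data, so df = 4 − 1 − 2 = 1.

1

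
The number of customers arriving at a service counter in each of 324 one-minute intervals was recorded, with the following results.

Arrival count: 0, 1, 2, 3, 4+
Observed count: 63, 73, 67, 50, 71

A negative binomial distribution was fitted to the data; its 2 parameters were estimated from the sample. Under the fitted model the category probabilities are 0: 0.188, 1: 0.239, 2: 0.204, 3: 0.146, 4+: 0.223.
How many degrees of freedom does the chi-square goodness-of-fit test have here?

2

There are k = 5 categories and 2 parameters estimated from the data, so df = 5 − 1 − 2 = 2.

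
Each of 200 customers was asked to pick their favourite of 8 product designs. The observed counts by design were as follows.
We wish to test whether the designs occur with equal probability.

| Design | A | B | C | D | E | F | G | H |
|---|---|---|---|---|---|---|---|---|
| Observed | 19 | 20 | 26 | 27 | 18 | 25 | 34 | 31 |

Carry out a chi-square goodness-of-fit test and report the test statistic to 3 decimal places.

9.280

Under H₀ each category has probability 1/8, so each expected count is 200/8 = 25.
χ² = (19−25)²/25 + (20−25)²/25 + (26−25)²/25 + (27−25)²/25 + (18−25)²/25 + (25−25)²/25 + (34−25)²/25 + (31−25)²/25
   = 1.4400 + 1.0000 + 0.0400 + 0.1600 + 1.9600 + 0.0000 + 3.2400 + 1.4400
Sum = 9.280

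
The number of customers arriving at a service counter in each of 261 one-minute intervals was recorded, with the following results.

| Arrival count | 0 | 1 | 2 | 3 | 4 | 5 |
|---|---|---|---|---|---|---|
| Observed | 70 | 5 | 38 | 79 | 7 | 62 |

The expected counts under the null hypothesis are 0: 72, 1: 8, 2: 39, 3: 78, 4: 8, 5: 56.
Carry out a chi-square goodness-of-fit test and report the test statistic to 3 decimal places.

0: (70 − 72)²/72 = 4/72 = 0.0556
1: (5 − 8)²/8 = 9/8 = 1.1250
2: (38 − 39)²/39 = 1/39 = 0.0256
3: (79 − 78)²/78 = 1/78 = 0.0128
4: (7 − 8)²/8 = 1/8 = 0.1250
5: (62 − 56)²/56 = 36/56 = 0.6429
Sum = 1.987

1.987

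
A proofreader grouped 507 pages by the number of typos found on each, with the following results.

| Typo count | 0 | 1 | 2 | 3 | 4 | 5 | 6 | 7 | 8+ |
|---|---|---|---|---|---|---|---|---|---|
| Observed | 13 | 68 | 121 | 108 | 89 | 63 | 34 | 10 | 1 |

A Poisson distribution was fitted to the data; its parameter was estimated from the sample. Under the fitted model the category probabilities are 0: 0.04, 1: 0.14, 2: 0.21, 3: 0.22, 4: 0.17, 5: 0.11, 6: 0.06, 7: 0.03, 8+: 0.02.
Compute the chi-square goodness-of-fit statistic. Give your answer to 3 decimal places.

Expected counts E_i = n·p_i: 507×0.04 = 20.28, 507×0.14 = 70.98, 507×0.21 = 106.47, 507×0.22 = 111.54, 507×0.17 = 86.19, 507×0.11 = 55.77, 507×0.06 = 30.42, 507×0.03 = 15.21, 507×0.02 = 10.14.
χ² = (13−20.28)²/20.28 + (68−70.98)²/70.98 + (121−106.47)²/106.47 + (108−111.54)²/111.54 + (89−86.19)²/86.19 + (63−55.77)²/55.77 + (34−30.42)²/30.42 + (10−15.21)²/15.21 + (1−10.14)²/10.14
   = 2.6133 + 0.1251 + 1.9829 + 0.1124 + 0.0916 + 0.9373 + 0.4213 + 1.7846 + 8.2386
Sum = 16.307

16.307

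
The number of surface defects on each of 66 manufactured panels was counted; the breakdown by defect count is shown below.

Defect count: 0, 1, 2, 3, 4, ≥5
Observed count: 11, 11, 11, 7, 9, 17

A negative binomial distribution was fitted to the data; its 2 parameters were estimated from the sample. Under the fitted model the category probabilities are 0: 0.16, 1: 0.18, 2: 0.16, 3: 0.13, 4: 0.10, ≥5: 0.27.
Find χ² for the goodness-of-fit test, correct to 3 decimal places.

1.303

Expected counts E_i = n·p_i: 66×0.16 = 10.56, 66×0.18 = 11.88, 66×0.16 = 10.56, 66×0.13 = 8.58, 66×0.10 = 6.6, 66×0.27 = 17.82.
χ² = (11−10.56)²/10.56 + (11−11.88)²/11.88 + (11−10.56)²/10.56 + (7−8.58)²/8.58 + (9−6.6)²/6.6 + (17−17.82)²/17.82
   = 0.0183 + 0.0652 + 0.0183 + 0.2910 + 0.8727 + 0.0377
Sum = 1.303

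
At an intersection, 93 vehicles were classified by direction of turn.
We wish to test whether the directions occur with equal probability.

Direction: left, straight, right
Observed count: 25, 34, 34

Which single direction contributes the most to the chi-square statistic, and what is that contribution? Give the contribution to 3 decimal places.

Expected count for each of the 3 categories: 93/3 = 31.
χ² = (25−31)²/31 + (34−31)²/31 + (34−31)²/31
   = 1.1613 + 0.2903 + 0.2903
The largest term is for left: 1.161.

left, 1.161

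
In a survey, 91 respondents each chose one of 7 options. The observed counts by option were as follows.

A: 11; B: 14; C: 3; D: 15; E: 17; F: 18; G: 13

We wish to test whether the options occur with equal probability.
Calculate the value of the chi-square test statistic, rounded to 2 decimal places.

11.54

Under H₀ each category has probability 1/7, so each expected count is 91/7 = 13.
A: (11 − 13)²/13 = 4/13 = 0.308
B: (14 − 13)²/13 = 1/13 = 0.077
C: (3 − 13)²/13 = 100/13 = 7.692
D: (15 − 13)²/13 = 4/13 = 0.308
E: (17 − 13)²/13 = 16/13 = 1.231
F: (18 − 13)²/13 = 25/13 = 1.923
G: (13 − 13)²/13 = 0/13 = 0.000
Sum = 11.54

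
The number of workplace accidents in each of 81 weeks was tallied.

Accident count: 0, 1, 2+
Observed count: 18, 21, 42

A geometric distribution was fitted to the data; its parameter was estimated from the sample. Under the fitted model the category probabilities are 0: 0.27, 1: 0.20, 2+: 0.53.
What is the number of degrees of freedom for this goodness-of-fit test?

1

There are k = 3 categories and 1 parameter estimated from the data, so df = 3 − 1 − 1 = 1.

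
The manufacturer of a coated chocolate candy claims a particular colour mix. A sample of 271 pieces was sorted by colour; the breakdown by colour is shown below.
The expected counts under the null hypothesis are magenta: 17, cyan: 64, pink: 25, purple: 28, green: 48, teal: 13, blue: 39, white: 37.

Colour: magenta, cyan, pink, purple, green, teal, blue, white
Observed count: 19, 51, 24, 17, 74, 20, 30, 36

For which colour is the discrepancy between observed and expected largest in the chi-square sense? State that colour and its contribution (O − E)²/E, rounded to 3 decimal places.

χ² = (19−17)²/17 + (51−64)²/64 + (24−25)²/25 + (17−28)²/28 + (74−48)²/48 + (20−13)²/13 + (30−39)²/39 + (36−37)²/37
   = 0.2353 + 2.6406 + 0.0400 + 4.3214 + 14.0833 + 3.7692 + 2.0769 + 0.0270
The largest term is for green: 14.083.

green, 14.083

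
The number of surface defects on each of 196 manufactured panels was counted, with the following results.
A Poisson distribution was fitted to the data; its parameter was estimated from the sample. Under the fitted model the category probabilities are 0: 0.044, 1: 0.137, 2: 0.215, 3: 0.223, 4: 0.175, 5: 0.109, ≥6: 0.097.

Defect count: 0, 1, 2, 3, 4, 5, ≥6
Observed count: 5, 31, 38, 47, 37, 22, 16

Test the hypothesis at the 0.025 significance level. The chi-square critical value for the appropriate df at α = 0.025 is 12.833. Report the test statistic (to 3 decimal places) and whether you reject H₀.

Expected counts E_i = n·p_i: 196×0.044 = 8.624, 196×0.137 = 26.852, 196×0.215 = 42.14, 196×0.223 = 43.708, 196×0.175 = 34.3, 196×0.109 = 21.364, 196×0.097 = 19.012.
χ² = (5−8.624)²/8.624 + (31−26.852)²/26.852 + (38−42.14)²/42.14 + (47−43.708)²/43.708 + (37−34.3)²/34.3 + (22−21.364)²/21.364 + (16−19.012)²/19.012
   = 1.5229 + 0.6408 + 0.4067 + 0.2479 + 0.2125 + 0.0189 + 0.4772
Sum = 3.527
df = 5. Since 3.527 < 12.833, we do not reject H₀.

3.527; do not reject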